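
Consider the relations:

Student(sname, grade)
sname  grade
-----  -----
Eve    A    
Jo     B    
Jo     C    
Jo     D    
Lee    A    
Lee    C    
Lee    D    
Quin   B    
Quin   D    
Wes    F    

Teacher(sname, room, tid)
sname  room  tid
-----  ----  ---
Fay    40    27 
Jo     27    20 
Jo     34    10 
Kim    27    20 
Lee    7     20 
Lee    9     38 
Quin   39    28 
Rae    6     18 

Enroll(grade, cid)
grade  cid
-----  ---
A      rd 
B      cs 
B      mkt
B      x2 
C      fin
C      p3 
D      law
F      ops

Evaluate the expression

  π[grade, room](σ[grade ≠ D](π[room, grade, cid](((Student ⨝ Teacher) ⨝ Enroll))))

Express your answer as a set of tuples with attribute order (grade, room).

Student ⋈ Teacher (natural join on sname): {(Jo, B, 27, 20), (Jo, B, 34, 10), (Jo, C, 27, 20), (Jo, C, 34, 10), (Jo, D, 27, 20), (Jo, D, 34, 10), (Lee, A, 7, 20), (Lee, A, 9, 38), (Lee, C, 7, 20), (Lee, C, 9, 38), (Lee, D, 7, 20), (Lee, D, 9, 38), (Quin, B, 39, 28), (Quin, D, 39, 28)}
(Student ⨝ Teacher) ⋈ Enroll (natural join on grade): {(Jo, B, 27, 20, cs), (Jo, B, 27, 20, mkt), (Jo, B, 27, 20, x2), (Jo, B, 34, 10, cs), (Jo, B, 34, 10, mkt), (Jo, B, 34, 10, x2), (Jo, C, 27, 20, fin), (Jo, C, 27, 20, p3), (Jo, C, 34, 10, fin), (Jo, C, 34, 10, p3), (Jo, D, 27, 20, law), (Jo, D, 34, 10, law), (Lee, A, 7, 20, rd), (Lee, A, 9, 38, rd), (Lee, C, 7, 20, fin), (Lee, C, 7, 20, p3), (Lee, C, 9, 38, fin), (Lee, C, 9, 38, p3), (Lee, D, 7, 20, law), (Lee, D, 9, 38, law), (Quin, B, 39, 28, cs), (Quin, B, 39, 28, mkt), (Quin, B, 39, 28, x2), (Quin, D, 39, 28, law)}
π[room, grade, cid]: project onto (room, grade, cid) → {(27, B, cs), (27, B, mkt), (27, B, x2), (27, C, fin), (27, C, p3), (27, D, law), (34, B, cs), (34, B, mkt), (34, B, x2), (34, C, fin), (34, C, p3), (34, D, law), (39, B, cs), (39, B, mkt), (39, B, x2), (39, D, law), (7, A, rd), (7, C, fin), (7, C, p3), (7, D, law), (9, A, rd), (9, C, fin), (9, C, p3), (9, D, law)}
Selection grade ≠ D: {(27, B, cs), (27, B, mkt), (27, B, x2), (27, C, fin), (27, C, p3), (34, B, cs), (34, B, mkt), (34, B, x2), (34, C, fin), (34, C, p3), (39, B, cs), (39, B, mkt), (39, B, x2), (7, A, rd), (7, C, fin), (7, C, p3), (9, A, rd), (9, C, fin), (9, C, p3)}
π[grade, room]: project onto (grade, room) (10 duplicate(s) eliminated) → {(A, 7), (A, 9), (B, 27), (B, 34), (B, 39), (C, 27), (C, 34), (C, 7), (C, 9)}

{(A, 7), (A, 9), (B, 27), (B, 34), (B, 39), (C, 27), (C, 34), (C, 7), (C, 9)}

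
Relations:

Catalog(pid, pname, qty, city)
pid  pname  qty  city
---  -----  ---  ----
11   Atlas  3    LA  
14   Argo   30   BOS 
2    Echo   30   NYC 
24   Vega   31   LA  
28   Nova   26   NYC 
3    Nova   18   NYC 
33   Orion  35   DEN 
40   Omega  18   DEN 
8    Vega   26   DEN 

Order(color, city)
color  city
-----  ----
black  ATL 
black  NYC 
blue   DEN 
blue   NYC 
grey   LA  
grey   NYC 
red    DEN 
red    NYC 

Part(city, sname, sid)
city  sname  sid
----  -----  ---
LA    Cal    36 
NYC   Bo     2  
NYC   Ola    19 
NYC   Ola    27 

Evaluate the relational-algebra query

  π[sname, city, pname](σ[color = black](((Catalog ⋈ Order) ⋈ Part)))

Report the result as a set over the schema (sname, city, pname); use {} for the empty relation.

{(Bo, NYC, Echo), (Bo, NYC, Nova), (Ola, NYC, Echo), (Ola, NYC, Nova)}

Joining Catalog and Order on city yields {(11, Atlas, 3, LA, grey), (2, Echo, 30, NYC, black), (2, Echo, 30, NYC, blue), (2, Echo, 30, NYC, grey), (2, Echo, 30, NYC, red), (24, Vega, 31, LA, grey), (28, Nova, 26, NYC, black), (28, Nova, 26, NYC, blue), (28, Nova, 26, NYC, grey), (28, Nova, 26, NYC, red), (3, Nova, 18, NYC, black), (3, Nova, 18, NYC, blue), (3, Nova, 18, NYC, grey), (3, Nova, 18, NYC, red), (33, Orion, 35, DEN, blue), (33, Orion, 35, DEN, red), (40, Omega, 18, DEN, blue), (40, Omega, 18, DEN, red), (8, Vega, 26, DEN, blue), (8, Vega, 26, DEN, red)}.
Joining (Catalog ⋈ Order) and Part on city yields {(11, Atlas, 3, LA, grey, Cal, 36), (2, Echo, 30, NYC, black, Bo, 2), (2, Echo, 30, NYC, black, Ola, 19), (2, Echo, 30, NYC, black, Ola, 27), (2, Echo, 30, NYC, blue, Bo, 2), (2, Echo, 30, NYC, blue, Ola, 19), (2, Echo, 30, NYC, blue, Ola, 27), (2, Echo, 30, NYC, grey, Bo, 2), (2, Echo, 30, NYC, grey, Ola, 19), (2, Echo, 30, NYC, grey, Ola, 27), (2, Echo, 30, NYC, red, Bo, 2), (2, Echo, 30, NYC, red, Ola, 19), (2, Echo, 30, NYC, red, Ola, 27), (24, Vega, 31, LA, grey, Cal, 36), (28, Nova, 26, NYC, black, Bo, 2), (28, Nova, 26, NYC, black, Ola, 19), (28, Nova, 26, NYC, black, Ola, 27), (28, Nova, 26, NYC, blue, Bo, 2), (28, Nova, 26, NYC, blue, Ola, 19), (28, Nova, 26, NYC, blue, Ola, 27), (28, Nova, 26, NYC, grey, Bo, 2), (28, Nova, 26, NYC, grey, Ola, 19), (28, Nova, 26, NYC, grey, Ola, 27), (28, Nova, 26, NYC, red, Bo, 2), (28, Nova, 26, NYC, red, Ola, 19), (28, Nova, 26, NYC, red, Ola, 27), (3, Nova, 18, NYC, black, Bo, 2), (3, Nova, 18, NYC, black, Ola, 19), (3, Nova, 18, NYC, black, Ola, 27), (3, Nova, 18, NYC, blue, Bo, 2), (3, Nova, 18, NYC, blue, Ola, 19), (3, Nova, 18, NYC, blue, Ola, 27), (3, Nova, 18, NYC, grey, Bo, 2), (3, Nova, 18, NYC, grey, Ola, 19), (3, Nova, 18, NYC, grey, Ola, 27), (3, Nova, 18, NYC, red, Bo, 2), (3, Nova, 18, NYC, red, Ola, 19), (3, Nova, 18, NYC, red, Ola, 27)}.
Selection color = black: {(2, Echo, 30, NYC, black, Bo, 2), (2, Echo, 30, NYC, black, Ola, 19), (2, Echo, 30, NYC, black, Ola, 27), (28, Nova, 26, NYC, black, Bo, 2), (28, Nova, 26, NYC, black, Ola, 19), (28, Nova, 26, NYC, black, Ola, 27), (3, Nova, 18, NYC, black, Bo, 2), (3, Nova, 18, NYC, black, Ola, 19), (3, Nova, 18, NYC, black, Ola, 27)}
Projecting to sname, city, pname (5 duplicate(s) eliminated): {(Bo, NYC, Echo), (Bo, NYC, Nova), (Ola, NYC, Echo), (Ola, NYC, Nova)}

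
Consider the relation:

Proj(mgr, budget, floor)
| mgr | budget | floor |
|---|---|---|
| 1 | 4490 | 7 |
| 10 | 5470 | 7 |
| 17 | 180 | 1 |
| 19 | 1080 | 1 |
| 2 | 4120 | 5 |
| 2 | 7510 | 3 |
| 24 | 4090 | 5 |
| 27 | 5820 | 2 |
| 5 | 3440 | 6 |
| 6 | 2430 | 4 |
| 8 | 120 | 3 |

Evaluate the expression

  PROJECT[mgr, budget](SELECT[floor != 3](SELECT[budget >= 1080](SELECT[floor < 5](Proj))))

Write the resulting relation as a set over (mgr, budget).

Apply σ_{floor < 5}; surviving tuples: {(17, 180, 1), (19, 1080, 1), (2, 7510, 3), (27, 5820, 2), (6, 2430, 4), (8, 120, 3)}
Apply σ_{budget >= 1080}; surviving tuples: {(19, 1080, 1), (2, 7510, 3), (27, 5820, 2), (6, 2430, 4)}
Apply σ_{floor != 3}; surviving tuples: {(19, 1080, 1), (27, 5820, 2), (6, 2430, 4)}
π_{mgr, budget} gives {(19, 1080), (27, 5820), (6, 2430)}.

{(19, 1080), (27, 5820), (6, 2430)}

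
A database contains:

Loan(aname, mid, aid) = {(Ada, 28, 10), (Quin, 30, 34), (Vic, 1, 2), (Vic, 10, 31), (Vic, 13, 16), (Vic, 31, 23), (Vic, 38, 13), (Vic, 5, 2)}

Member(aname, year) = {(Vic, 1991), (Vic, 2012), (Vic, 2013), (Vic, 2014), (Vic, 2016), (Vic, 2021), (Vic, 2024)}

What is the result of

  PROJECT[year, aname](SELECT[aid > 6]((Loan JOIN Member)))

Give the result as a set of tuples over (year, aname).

Joining Loan and Member on aname yields {(Vic, 1, 2, 1991), (Vic, 1, 2, 2012), (Vic, 1, 2, 2013), (Vic, 1, 2, 2014), (Vic, 1, 2, 2016), (Vic, 1, 2, 2021), (Vic, 1, 2, 2024), (Vic, 10, 31, 1991), (Vic, 10, 31, 2012), (Vic, 10, 31, 2013), (Vic, 10, 31, 2014), (Vic, 10, 31, 2016), (Vic, 10, 31, 2021), (Vic, 10, 31, 2024), (Vic, 13, 16, 1991), (Vic, 13, 16, 2012), (Vic, 13, 16, 2013), (Vic, 13, 16, 2014), (Vic, 13, 16, 2016), (Vic, 13, 16, 2021), (Vic, 13, 16, 2024), (Vic, 31, 23, 1991), (Vic, 31, 23, 2012), (Vic, 31, 23, 2013), (Vic, 31, 23, 2014), (Vic, 31, 23, 2016), (Vic, 31, 23, 2021), (Vic, 31, 23, 2024), (Vic, 38, 13, 1991), (Vic, 38, 13, 2012), (Vic, 38, 13, 2013), (Vic, 38, 13, 2014), (Vic, 38, 13, 2016), (Vic, 38, 13, 2021), (Vic, 38, 13, 2024), (Vic, 5, 2, 1991), (Vic, 5, 2, 2012), (Vic, 5, 2, 2013), (Vic, 5, 2, 2014), (Vic, 5, 2, 2016), (Vic, 5, 2, 2021), (Vic, 5, 2, 2024)}.
σ[aid > 6]: keep tuples satisfying aid > 6 → {(Vic, 10, 31, 1991), (Vic, 10, 31, 2012), (Vic, 10, 31, 2013), (Vic, 10, 31, 2014), (Vic, 10, 31, 2016), (Vic, 10, 31, 2021), (Vic, 10, 31, 2024), (Vic, 13, 16, 1991), (Vic, 13, 16, 2012), (Vic, 13, 16, 2013), (Vic, 13, 16, 2014), (Vic, 13, 16, 2016), (Vic, 13, 16, 2021), (Vic, 13, 16, 2024), (Vic, 31, 23, 1991), (Vic, 31, 23, 2012), (Vic, 31, 23, 2013), (Vic, 31, 23, 2014), (Vic, 31, 23, 2016), (Vic, 31, 23, 2021), (Vic, 31, 23, 2024), (Vic, 38, 13, 1991), (Vic, 38, 13, 2012), (Vic, 38, 13, 2013), (Vic, 38, 13, 2014), (Vic, 38, 13, 2016), (Vic, 38, 13, 2021), (Vic, 38, 13, 2024)}
π[year, aname]: project onto (year, aname) (21 duplicate(s) eliminated) → {(1991, Vic), (2012, Vic), (2013, Vic), (2014, Vic), (2016, Vic), (2021, Vic), (2024, Vic)}

{(1991, Vic), (2012, Vic), (2013, Vic), (2014, Vic), (2016, Vic), (2021, Vic), (2024, Vic)}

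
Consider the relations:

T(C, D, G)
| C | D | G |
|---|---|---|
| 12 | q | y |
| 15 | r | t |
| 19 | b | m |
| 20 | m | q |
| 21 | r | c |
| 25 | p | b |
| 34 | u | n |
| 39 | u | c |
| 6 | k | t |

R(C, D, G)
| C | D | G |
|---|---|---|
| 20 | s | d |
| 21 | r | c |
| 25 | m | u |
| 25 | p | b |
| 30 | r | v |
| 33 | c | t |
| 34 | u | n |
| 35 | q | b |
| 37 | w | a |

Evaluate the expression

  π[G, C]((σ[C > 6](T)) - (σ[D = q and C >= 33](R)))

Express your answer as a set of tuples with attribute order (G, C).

{(b, 25), (c, 21), (c, 39), (m, 19), (n, 34), (q, 20), (t, 15), (y, 12)}

Apply σ_{C > 6}; surviving tuples: {(12, q, y), (15, r, t), (19, b, m), (20, m, q), (21, r, c), (25, p, b), (34, u, n), (39, u, c)}
Apply σ_{D = q and C >= 33}; surviving tuples: {(35, q, b)}
Difference: {(12, q, y), (15, r, t), (19, b, m), (20, m, q), (21, r, c), (25, p, b), (34, u, n), (39, u, c)} with {(35, q, b)} → {(12, q, y), (15, r, t), (19, b, m), (20, m, q), (21, r, c), (25, p, b), (34, u, n), (39, u, c)}
Keep only column(s) G, C: {(b, 25), (c, 21), (c, 39), (m, 19), (n, 34), (q, 20), (t, 15), (y, 12)}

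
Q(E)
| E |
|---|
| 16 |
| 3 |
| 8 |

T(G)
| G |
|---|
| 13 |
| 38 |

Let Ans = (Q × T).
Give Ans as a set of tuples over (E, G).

{(16, 13), (16, 38), (3, 13), (3, 38), (8, 13), (8, 38)}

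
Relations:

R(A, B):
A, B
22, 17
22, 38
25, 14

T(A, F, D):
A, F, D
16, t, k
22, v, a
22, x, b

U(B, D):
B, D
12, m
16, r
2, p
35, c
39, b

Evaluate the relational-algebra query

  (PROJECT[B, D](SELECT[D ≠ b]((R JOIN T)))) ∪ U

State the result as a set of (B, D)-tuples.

R ⋈ T (natural join on A): {(22, 17, v, a), (22, 17, x, b), (22, 38, v, a), (22, 38, x, b)}
σ[D ≠ b]: keep tuples satisfying D ≠ b → {(22, 17, v, a), (22, 38, v, a)}
Keep only column(s) B, D: {(17, a), (38, a)}
Taking the union: {(12, m), (16, r), (17, a), (2, p), (35, c), (38, a), (39, b)}

{(12, m), (16, r), (17, a), (2, p), (35, c), (38, a), (39, b)}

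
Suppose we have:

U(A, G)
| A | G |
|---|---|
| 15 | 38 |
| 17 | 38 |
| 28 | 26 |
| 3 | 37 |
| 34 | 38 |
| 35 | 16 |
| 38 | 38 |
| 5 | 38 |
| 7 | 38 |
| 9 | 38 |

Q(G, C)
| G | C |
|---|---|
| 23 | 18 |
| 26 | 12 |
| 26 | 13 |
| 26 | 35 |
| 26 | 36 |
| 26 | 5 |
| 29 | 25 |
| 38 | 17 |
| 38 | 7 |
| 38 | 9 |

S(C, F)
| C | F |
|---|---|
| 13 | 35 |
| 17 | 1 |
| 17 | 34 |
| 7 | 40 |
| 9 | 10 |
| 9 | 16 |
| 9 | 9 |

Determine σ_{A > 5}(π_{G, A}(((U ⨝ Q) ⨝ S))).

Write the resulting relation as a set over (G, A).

{(26, 28), (38, 15), (38, 17), (38, 34), (38, 38), (38, 7), (38, 9)}

U ⋈ Q (natural join on G): {(15, 38, 17), (15, 38, 7), (15, 38, 9), (17, 38, 17), (17, 38, 7), (17, 38, 9), (28, 26, 12), (28, 26, 13), (28, 26, 35), (28, 26, 36), (28, 26, 5), (34, 38, 17), (34, 38, 7), (34, 38, 9), (38, 38, 17), (38, 38, 7), (38, 38, 9), (5, 38, 17), (5, 38, 7), (5, 38, 9), (7, 38, 17), (7, 38, 7), (7, 38, 9), (9, 38, 17), (9, 38, 7), (9, 38, 9)}
(U ⨝ Q) ⋈ S (natural join on C): {(15, 38, 17, 1), (15, 38, 17, 34), (15, 38, 7, 40), (15, 38, 9, 10), (15, 38, 9, 16), (15, 38, 9, 9), (17, 38, 17, 1), (17, 38, 17, 34), (17, 38, 7, 40), (17, 38, 9, 10), (17, 38, 9, 16), (17, 38, 9, 9), (28, 26, 13, 35), (34, 38, 17, 1), (34, 38, 17, 34), (34, 38, 7, 40), (34, 38, 9, 10), (34, 38, 9, 16), (34, 38, 9, 9), (38, 38, 17, 1), (38, 38, 17, 34), (38, 38, 7, 40), (38, 38, 9, 10), (38, 38, 9, 16), (38, 38, 9, 9), (5, 38, 17, 1), (5, 38, 17, 34), (5, 38, 7, 40), (5, 38, 9, 10), (5, 38, 9, 16), (5, 38, 9, 9), (7, 38, 17, 1), (7, 38, 17, 34), (7, 38, 7, 40), (7, 38, 9, 10), (7, 38, 9, 16), (7, 38, 9, 9), (9, 38, 17, 1), (9, 38, 17, 34), (9, 38, 7, 40), (9, 38, 9, 10), (9, 38, 9, 16), (9, 38, 9, 9)}
Projecting to G, A (35 duplicate(s) eliminated): {(26, 28), (38, 15), (38, 17), (38, 34), (38, 38), (38, 5), (38, 7), (38, 9)}
σ[A > 5]: keep tuples satisfying A > 5 → {(26, 28), (38, 15), (38, 17), (38, 34), (38, 38), (38, 7), (38, 9)}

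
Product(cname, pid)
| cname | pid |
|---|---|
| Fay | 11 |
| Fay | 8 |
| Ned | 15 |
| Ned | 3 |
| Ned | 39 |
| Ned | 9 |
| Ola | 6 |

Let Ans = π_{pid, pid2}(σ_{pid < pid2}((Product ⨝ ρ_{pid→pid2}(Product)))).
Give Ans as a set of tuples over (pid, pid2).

{(15, 39), (3, 15), (3, 39), (3, 9), (8, 11), (9, 15), (9, 39)}

ρ[pid→pid2]: schema becomes (cname, pid2); tuples unchanged.
Joining Product and ρ_{pid→pid2}(Product) on cname yields {(Fay, 11, 11), (Fay, 11, 8), (Fay, 8, 11), (Fay, 8, 8), (Ned, 15, 15), (Ned, 15, 3), (Ned, 15, 39), (Ned, 15, 9), (Ned, 3, 15), (Ned, 3, 3), (Ned, 3, 39), (Ned, 3, 9), (Ned, 39, 15), (Ned, 39, 3), (Ned, 39, 39), (Ned, 39, 9), (Ned, 9, 15), (Ned, 9, 3), (Ned, 9, 39), (Ned, 9, 9), (Ola, 6, 6)}.
σ[pid < pid2]: keep tuples satisfying pid < pid2 → {(Fay, 8, 11), (Ned, 15, 39), (Ned, 3, 15), (Ned, 3, 39), (Ned, 3, 9), (Ned, 9, 15), (Ned, 9, 39)}
π_{pid, pid2} gives {(15, 39), (3, 15), (3, 39), (3, 9), (8, 11), (9, 15), (9, 39)}.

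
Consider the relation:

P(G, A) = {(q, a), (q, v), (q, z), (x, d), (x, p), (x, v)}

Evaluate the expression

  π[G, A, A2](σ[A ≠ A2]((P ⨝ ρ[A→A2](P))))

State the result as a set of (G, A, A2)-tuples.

{(q, a, v), (q, a, z), (q, v, a), (q, v, z), (q, z, a), (q, z, v), (x, d, p), (x, d, v), (x, p, d), (x, p, v), (x, v, d), (x, v, p)}

ρ[A→A2]: schema becomes (G, A2); tuples unchanged.
P ⋈ ρ[A→A2](P) (natural join on G): {(q, a, a), (q, a, v), (q, a, z), (q, v, a), (q, v, v), (q, v, z), (q, z, a), (q, z, v), (q, z, z), (x, d, d), (x, d, p), (x, d, v), (x, p, d), (x, p, p), (x, p, v), (x, v, d), (x, v, p), (x, v, v)}
σ[A ≠ A2]: keep tuples satisfying A ≠ A2 → {(q, a, v), (q, a, z), (q, v, a), (q, v, z), (q, z, a), (q, z, v), (x, d, p), (x, d, v), (x, p, d), (x, p, v), (x, v, d), (x, v, p)}
π[G, A, A2]: project onto (G, A, A2) → {(q, a, v), (q, a, z), (q, v, a), (q, v, z), (q, z, a), (q, z, v), (x, d, p), (x, d, v), (x, p, d), (x, p, v), (x, v, d), (x, v, p)}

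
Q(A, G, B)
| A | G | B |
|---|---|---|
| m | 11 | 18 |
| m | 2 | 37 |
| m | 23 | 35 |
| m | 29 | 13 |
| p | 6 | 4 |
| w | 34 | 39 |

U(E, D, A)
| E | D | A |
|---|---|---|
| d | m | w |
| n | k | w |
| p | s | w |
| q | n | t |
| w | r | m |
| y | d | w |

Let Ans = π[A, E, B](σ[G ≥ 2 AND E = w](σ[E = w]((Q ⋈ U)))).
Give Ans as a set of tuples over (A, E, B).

{(m, w, 13), (m, w, 18), (m, w, 35), (m, w, 37)}

Q ⋈ U (natural join on A): {(m, 11, 18, w, r), (m, 2, 37, w, r), (m, 23, 35, w, r), (m, 29, 13, w, r), (w, 34, 39, d, m), (w, 34, 39, n, k), (w, 34, 39, p, s), (w, 34, 39, y, d)}
Filtering on E = w leaves {(m, 11, 18, w, r), (m, 2, 37, w, r), (m, 23, 35, w, r), (m, 29, 13, w, r)}.
Filtering on G ≥ 2 AND E = w leaves {(m, 11, 18, w, r), (m, 2, 37, w, r), (m, 23, 35, w, r), (m, 29, 13, w, r)}.
Keep only column(s) A, E, B: {(m, w, 13), (m, w, 18), (m, w, 35), (m, w, 37)}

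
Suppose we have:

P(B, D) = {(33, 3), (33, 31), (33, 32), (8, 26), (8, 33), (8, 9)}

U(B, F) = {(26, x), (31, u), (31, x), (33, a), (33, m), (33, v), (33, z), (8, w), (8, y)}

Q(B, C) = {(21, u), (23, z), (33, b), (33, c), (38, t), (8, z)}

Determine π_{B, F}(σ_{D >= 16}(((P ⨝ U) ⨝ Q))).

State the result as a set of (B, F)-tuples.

{(33, a), (33, m), (33, v), (33, z), (8, w), (8, y)}

Joining P and U on B yields {(33, 3, a), (33, 3, m), (33, 3, v), (33, 3, z), (33, 31, a), (33, 31, m), (33, 31, v), (33, 31, z), (33, 32, a), (33, 32, m), (33, 32, v), (33, 32, z), (8, 26, w), (8, 26, y), (8, 33, w), (8, 33, y), (8, 9, w), (8, 9, y)}.
Joining (P ⨝ U) and Q on B yields {(33, 3, a, b), (33, 3, a, c), (33, 3, m, b), (33, 3, m, c), (33, 3, v, b), (33, 3, v, c), (33, 3, z, b), (33, 3, z, c), (33, 31, a, b), (33, 31, a, c), (33, 31, m, b), (33, 31, m, c), (33, 31, v, b), (33, 31, v, c), (33, 31, z, b), (33, 31, z, c), (33, 32, a, b), (33, 32, a, c), (33, 32, m, b), (33, 32, m, c), (33, 32, v, b), (33, 32, v, c), (33, 32, z, b), (33, 32, z, c), (8, 26, w, z), (8, 26, y, z), (8, 33, w, z), (8, 33, y, z), (8, 9, w, z), (8, 9, y, z)}.
σ[D >= 16]: keep tuples satisfying D >= 16 → {(33, 31, a, b), (33, 31, a, c), (33, 31, m, b), (33, 31, m, c), (33, 31, v, b), (33, 31, v, c), (33, 31, z, b), (33, 31, z, c), (33, 32, a, b), (33, 32, a, c), (33, 32, m, b), (33, 32, m, c), (33, 32, v, b), (33, 32, v, c), (33, 32, z, b), (33, 32, z, c), (8, 26, w, z), (8, 26, y, z), (8, 33, w, z), (8, 33, y, z)}
Projecting to B, F (14 duplicate(s) eliminated): {(33, a), (33, m), (33, v), (33, z), (8, w), (8, y)}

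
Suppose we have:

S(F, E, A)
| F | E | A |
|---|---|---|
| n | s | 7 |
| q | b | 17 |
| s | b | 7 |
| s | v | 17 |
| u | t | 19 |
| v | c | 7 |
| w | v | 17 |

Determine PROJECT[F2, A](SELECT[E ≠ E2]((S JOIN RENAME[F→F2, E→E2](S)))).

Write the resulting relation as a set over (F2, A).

{(n, 7), (q, 17), (s, 17), (s, 7), (v, 7), (w, 17)}

ρ[F→F2, E→E2]: schema becomes (F2, E2, A); tuples unchanged.
Natural join on A: {(n, s, 7, n, s), (n, s, 7, s, b), (n, s, 7, v, c), (q, b, 17, q, b), (q, b, 17, s, v), (q, b, 17, w, v), (s, b, 7, n, s), (s, b, 7, s, b), (s, b, 7, v, c), (s, v, 17, q, b), (s, v, 17, s, v), (s, v, 17, w, v), (u, t, 19, u, t), (v, c, 7, n, s), (v, c, 7, s, b), (v, c, 7, v, c), (w, v, 17, q, b), (w, v, 17, s, v), (w, v, 17, w, v)}
Apply σ_{E ≠ E2}; surviving tuples: {(n, s, 7, s, b), (n, s, 7, v, c), (q, b, 17, s, v), (q, b, 17, w, v), (s, b, 7, n, s), (s, b, 7, v, c), (s, v, 17, q, b), (v, c, 7, n, s), (v, c, 7, s, b), (w, v, 17, q, b)}
π_{F2, A} gives {(n, 7), (q, 17), (s, 17), (s, 7), (v, 7), (w, 17)} (4 duplicate(s) eliminated).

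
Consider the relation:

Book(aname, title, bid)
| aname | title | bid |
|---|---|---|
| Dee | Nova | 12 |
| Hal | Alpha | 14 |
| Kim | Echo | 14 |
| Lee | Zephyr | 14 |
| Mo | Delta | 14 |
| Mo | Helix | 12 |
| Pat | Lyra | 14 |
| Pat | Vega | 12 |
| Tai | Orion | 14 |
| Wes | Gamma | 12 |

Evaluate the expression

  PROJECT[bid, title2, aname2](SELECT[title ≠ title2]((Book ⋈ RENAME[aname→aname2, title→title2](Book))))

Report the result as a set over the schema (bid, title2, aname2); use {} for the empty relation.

{(12, Gamma, Wes), (12, Helix, Mo), (12, Nova, Dee), (12, Vega, Pat), (14, Alpha, Hal), (14, Delta, Mo), (14, Echo, Kim), (14, Lyra, Pat), (14, Orion, Tai), (14, Zephyr, Lee)}

ρ[aname→aname2, title→title2]: schema becomes (aname2, title2, bid); tuples unchanged.
Joining Book and RENAME[aname→aname2, title→title2](Book) on bid yields {(Dee, Nova, 12, Dee, Nova), (Dee, Nova, 12, Mo, Helix), (Dee, Nova, 12, Pat, Vega), (Dee, Nova, 12, Wes, Gamma), (Hal, Alpha, 14, Hal, Alpha), (Hal, Alpha, 14, Kim, Echo), (Hal, Alpha, 14, Lee, Zephyr), (Hal, Alpha, 14, Mo, Delta), (Hal, Alpha, 14, Pat, Lyra), (Hal, Alpha, 14, Tai, Orion), (Kim, Echo, 14, Hal, Alpha), (Kim, Echo, 14, Kim, Echo), (Kim, Echo, 14, Lee, Zephyr), (Kim, Echo, 14, Mo, Delta), (Kim, Echo, 14, Pat, Lyra), (Kim, Echo, 14, Tai, Orion), (Lee, Zephyr, 14, Hal, Alpha), (Lee, Zephyr, 14, Kim, Echo), (Lee, Zephyr, 14, Lee, Zephyr), (Lee, Zephyr, 14, Mo, Delta), (Lee, Zephyr, 14, Pat, Lyra), (Lee, Zephyr, 14, Tai, Orion), (Mo, Delta, 14, Hal, Alpha), (Mo, Delta, 14, Kim, Echo), (Mo, Delta, 14, Lee, Zephyr), (Mo, Delta, 14, Mo, Delta), (Mo, Delta, 14, Pat, Lyra), (Mo, Delta, 14, Tai, Orion), (Mo, Helix, 12, Dee, Nova), (Mo, Helix, 12, Mo, Helix), (Mo, Helix, 12, Pat, Vega), (Mo, Helix, 12, Wes, Gamma), (Pat, Lyra, 14, Hal, Alpha), (Pat, Lyra, 14, Kim, Echo), (Pat, Lyra, 14, Lee, Zephyr), (Pat, Lyra, 14, Mo, Delta), (Pat, Lyra, 14, Pat, Lyra), (Pat, Lyra, 14, Tai, Orion), (Pat, Vega, 12, Dee, Nova), (Pat, Vega, 12, Mo, Helix), (Pat, Vega, 12, Pat, Vega), (Pat, Vega, 12, Wes, Gamma), (Tai, Orion, 14, Hal, Alpha), (Tai, Orion, 14, Kim, Echo), (Tai, Orion, 14, Lee, Zephyr), (Tai, Orion, 14, Mo, Delta), (Tai, Orion, 14, Pat, Lyra), (Tai, Orion, 14, Tai, Orion), (Wes, Gamma, 12, Dee, Nova), (Wes, Gamma, 12, Mo, Helix), (Wes, Gamma, 12, Pat, Vega), (Wes, Gamma, 12, Wes, Gamma)}.
σ[title ≠ title2]: keep tuples satisfying title ≠ title2 → {(Dee, Nova, 12, Mo, Helix), (Dee, Nova, 12, Pat, Vega), (Dee, Nova, 12, Wes, Gamma), (Hal, Alpha, 14, Kim, Echo), (Hal, Alpha, 14, Lee, Zephyr), (Hal, Alpha, 14, Mo, Delta), (Hal, Alpha, 14, Pat, Lyra), (Hal, Alpha, 14, Tai, Orion), (Kim, Echo, 14, Hal, Alpha), (Kim, Echo, 14, Lee, Zephyr), (Kim, Echo, 14, Mo, Delta), (Kim, Echo, 14, Pat, Lyra), (Kim, Echo, 14, Tai, Orion), (Lee, Zephyr, 14, Hal, Alpha), (Lee, Zephyr, 14, Kim, Echo), (Lee, Zephyr, 14, Mo, Delta), (Lee, Zephyr, 14, Pat, Lyra), (Lee, Zephyr, 14, Tai, Orion), (Mo, Delta, 14, Hal, Alpha), (Mo, Delta, 14, Kim, Echo), (Mo, Delta, 14, Lee, Zephyr), (Mo, Delta, 14, Pat, Lyra), (Mo, Delta, 14, Tai, Orion), (Mo, Helix, 12, Dee, Nova), (Mo, Helix, 12, Pat, Vega), (Mo, Helix, 12, Wes, Gamma), (Pat, Lyra, 14, Hal, Alpha), (Pat, Lyra, 14, Kim, Echo), (Pat, Lyra, 14, Lee, Zephyr), (Pat, Lyra, 14, Mo, Delta), (Pat, Lyra, 14, Tai, Orion), (Pat, Vega, 12, Dee, Nova), (Pat, Vega, 12, Mo, Helix), (Pat, Vega, 12, Wes, Gamma), (Tai, Orion, 14, Hal, Alpha), (Tai, Orion, 14, Kim, Echo), (Tai, Orion, 14, Lee, Zephyr), (Tai, Orion, 14, Mo, Delta), (Tai, Orion, 14, Pat, Lyra), (Wes, Gamma, 12, Dee, Nova), (Wes, Gamma, 12, Mo, Helix), (Wes, Gamma, 12, Pat, Vega)}
Keep only column(s) bid, title2, aname2 (32 duplicate(s) eliminated): {(12, Gamma, Wes), (12, Helix, Mo), (12, Nova, Dee), (12, Vega, Pat), (14, Alpha, Hal), (14, Delta, Mo), (14, Echo, Kim), (14, Lyra, Pat), (14, Orion, Tai), (14, Zephyr, Lee)}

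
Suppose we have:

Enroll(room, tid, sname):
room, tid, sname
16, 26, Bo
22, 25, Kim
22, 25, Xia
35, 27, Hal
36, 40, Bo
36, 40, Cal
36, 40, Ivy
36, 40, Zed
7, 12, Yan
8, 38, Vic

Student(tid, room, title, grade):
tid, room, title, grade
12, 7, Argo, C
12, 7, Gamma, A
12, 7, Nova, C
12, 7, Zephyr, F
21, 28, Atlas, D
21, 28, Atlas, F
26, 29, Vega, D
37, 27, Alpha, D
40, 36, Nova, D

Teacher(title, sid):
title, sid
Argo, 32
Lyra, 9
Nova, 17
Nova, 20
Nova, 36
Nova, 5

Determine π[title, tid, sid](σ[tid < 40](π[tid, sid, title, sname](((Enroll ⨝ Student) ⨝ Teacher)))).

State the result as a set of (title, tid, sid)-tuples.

Natural join on room, tid: {(36, 40, Bo, Nova, D), (36, 40, Cal, Nova, D), (36, 40, Ivy, Nova, D), (36, 40, Zed, Nova, D), (7, 12, Yan, Argo, C), (7, 12, Yan, Gamma, A), (7, 12, Yan, Nova, C), (7, 12, Yan, Zephyr, F)}
Natural join on title: {(36, 40, Bo, Nova, D, 17), (36, 40, Bo, Nova, D, 20), (36, 40, Bo, Nova, D, 36), (36, 40, Bo, Nova, D, 5), (36, 40, Cal, Nova, D, 17), (36, 40, Cal, Nova, D, 20), (36, 40, Cal, Nova, D, 36), (36, 40, Cal, Nova, D, 5), (36, 40, Ivy, Nova, D, 17), (36, 40, Ivy, Nova, D, 20), (36, 40, Ivy, Nova, D, 36), (36, 40, Ivy, Nova, D, 5), (36, 40, Zed, Nova, D, 17), (36, 40, Zed, Nova, D, 20), (36, 40, Zed, Nova, D, 36), (36, 40, Zed, Nova, D, 5), (7, 12, Yan, Argo, C, 32), (7, 12, Yan, Nova, C, 17), (7, 12, Yan, Nova, C, 20), (7, 12, Yan, Nova, C, 36), (7, 12, Yan, Nova, C, 5)}
Keep only column(s) tid, sid, title, sname: {(12, 17, Nova, Yan), (12, 20, Nova, Yan), (12, 32, Argo, Yan), (12, 36, Nova, Yan), (12, 5, Nova, Yan), (40, 17, Nova, Bo), (40, 17, Nova, Cal), (40, 17, Nova, Ivy), (40, 17, Nova, Zed), (40, 20, Nova, Bo), (40, 20, Nova, Cal), (40, 20, Nova, Ivy), (40, 20, Nova, Zed), (40, 36, Nova, Bo), (40, 36, Nova, Cal), (40, 36, Nova, Ivy), (40, 36, Nova, Zed), (40, 5, Nova, Bo), (40, 5, Nova, Cal), (40, 5, Nova, Ivy), (40, 5, Nova, Zed)}
Filtering on tid < 40 leaves {(12, 17, Nova, Yan), (12, 20, Nova, Yan), (12, 32, Argo, Yan), (12, 36, Nova, Yan), (12, 5, Nova, Yan)}.
Keep only column(s) title, tid, sid: {(Argo, 12, 32), (Nova, 12, 17), (Nova, 12, 20), (Nova, 12, 36), (Nova, 12, 5)}

{(Argo, 12, 32), (Nova, 12, 17), (Nova, 12, 20), (Nova, 12, 36), (Nova, 12, 5)}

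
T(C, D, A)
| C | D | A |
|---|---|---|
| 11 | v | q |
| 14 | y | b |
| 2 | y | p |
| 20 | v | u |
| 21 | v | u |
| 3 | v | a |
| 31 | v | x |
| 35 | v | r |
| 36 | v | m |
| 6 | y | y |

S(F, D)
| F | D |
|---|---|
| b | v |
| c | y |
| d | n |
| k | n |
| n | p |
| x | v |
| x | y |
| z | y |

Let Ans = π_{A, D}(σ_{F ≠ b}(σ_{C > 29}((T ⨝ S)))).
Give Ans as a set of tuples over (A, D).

{(m, v), (r, v), (x, v)}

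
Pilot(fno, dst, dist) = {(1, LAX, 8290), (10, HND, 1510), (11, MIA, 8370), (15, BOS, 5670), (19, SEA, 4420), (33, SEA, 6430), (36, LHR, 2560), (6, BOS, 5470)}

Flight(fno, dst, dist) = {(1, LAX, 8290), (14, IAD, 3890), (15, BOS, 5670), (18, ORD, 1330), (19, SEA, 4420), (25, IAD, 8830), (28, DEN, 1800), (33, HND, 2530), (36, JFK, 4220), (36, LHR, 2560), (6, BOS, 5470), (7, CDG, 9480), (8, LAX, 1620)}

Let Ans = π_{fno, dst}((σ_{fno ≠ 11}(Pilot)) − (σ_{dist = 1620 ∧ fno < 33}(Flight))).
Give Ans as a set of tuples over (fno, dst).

Apply σ_{fno ≠ 11}; surviving tuples: {(1, LAX, 8290), (10, HND, 1510), (15, BOS, 5670), (19, SEA, 4420), (33, SEA, 6430), (36, LHR, 2560), (6, BOS, 5470)}
Apply σ_{dist = 1620 ∧ fno < 33}; surviving tuples: {(8, LAX, 1620)}
Difference: {(1, LAX, 8290), (10, HND, 1510), (15, BOS, 5670), (19, SEA, 4420), (33, SEA, 6430), (36, LHR, 2560), (6, BOS, 5470)} with {(8, LAX, 1620)} → {(1, LAX, 8290), (10, HND, 1510), (15, BOS, 5670), (19, SEA, 4420), (33, SEA, 6430), (36, LHR, 2560), (6, BOS, 5470)}
π[fno, dst]: project onto (fno, dst) → {(1, LAX), (10, HND), (15, BOS), (19, SEA), (33, SEA), (36, LHR), (6, BOS)}

{(1, LAX), (10, HND), (15, BOS), (19, SEA), (33, SEA), (36, LHR), (6, BOS)}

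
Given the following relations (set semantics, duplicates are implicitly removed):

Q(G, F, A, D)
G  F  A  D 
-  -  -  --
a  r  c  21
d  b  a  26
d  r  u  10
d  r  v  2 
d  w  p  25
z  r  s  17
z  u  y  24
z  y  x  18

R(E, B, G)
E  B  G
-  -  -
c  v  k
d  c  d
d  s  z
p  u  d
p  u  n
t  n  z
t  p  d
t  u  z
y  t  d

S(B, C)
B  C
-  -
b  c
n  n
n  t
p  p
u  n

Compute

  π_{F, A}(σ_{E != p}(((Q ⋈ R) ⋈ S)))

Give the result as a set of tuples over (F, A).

{(b, a), (r, s), (r, u), (r, v), (u, y), (w, p), (y, x)}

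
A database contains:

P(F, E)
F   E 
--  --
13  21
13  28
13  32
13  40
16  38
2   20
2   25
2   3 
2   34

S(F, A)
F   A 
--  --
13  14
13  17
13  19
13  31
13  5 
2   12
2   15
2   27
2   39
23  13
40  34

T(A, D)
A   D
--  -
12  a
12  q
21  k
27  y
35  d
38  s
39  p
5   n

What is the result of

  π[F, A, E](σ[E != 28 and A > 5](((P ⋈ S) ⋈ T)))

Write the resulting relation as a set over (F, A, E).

P ⋈ S (natural join on F): {(13, 21, 14), (13, 21, 17), (13, 21, 19), (13, 21, 31), (13, 21, 5), (13, 28, 14), (13, 28, 17), (13, 28, 19), (13, 28, 31), (13, 28, 5), (13, 32, 14), (13, 32, 17), (13, 32, 19), (13, 32, 31), (13, 32, 5), (13, 40, 14), (13, 40, 17), (13, 40, 19), (13, 40, 31), (13, 40, 5), (2, 20, 12), (2, 20, 15), (2, 20, 27), (2, 20, 39), (2, 25, 12), (2, 25, 15), (2, 25, 27), (2, 25, 39), (2, 3, 12), (2, 3, 15), (2, 3, 27), (2, 3, 39), (2, 34, 12), (2, 34, 15), (2, 34, 27), (2, 34, 39)}
(P ⋈ S) ⋈ T (natural join on A): {(13, 21, 5, n), (13, 28, 5, n), (13, 32, 5, n), (13, 40, 5, n), (2, 20, 12, a), (2, 20, 12, q), (2, 20, 27, y), (2, 20, 39, p), (2, 25, 12, a), (2, 25, 12, q), (2, 25, 27, y), (2, 25, 39, p), (2, 3, 12, a), (2, 3, 12, q), (2, 3, 27, y), (2, 3, 39, p), (2, 34, 12, a), (2, 34, 12, q), (2, 34, 27, y), (2, 34, 39, p)}
Selection E != 28 and A > 5: {(2, 20, 12, a), (2, 20, 12, q), (2, 20, 27, y), (2, 20, 39, p), (2, 25, 12, a), (2, 25, 12, q), (2, 25, 27, y), (2, 25, 39, p), (2, 3, 12, a), (2, 3, 12, q), (2, 3, 27, y), (2, 3, 39, p), (2, 34, 12, a), (2, 34, 12, q), (2, 34, 27, y), (2, 34, 39, p)}
Projecting to F, A, E (4 duplicate(s) eliminated): {(2, 12, 20), (2, 12, 25), (2, 12, 3), (2, 12, 34), (2, 27, 20), (2, 27, 25), (2, 27, 3), (2, 27, 34), (2, 39, 20), (2, 39, 25), (2, 39, 3), (2, 39, 34)}

{(2, 12, 20), (2, 12, 25), (2, 12, 3), (2, 12, 34), (2, 27, 20), (2, 27, 25), (2, 27, 3), (2, 27, 34), (2, 39, 20), (2, 39, 25), (2, 39, 3), (2, 39, 34)}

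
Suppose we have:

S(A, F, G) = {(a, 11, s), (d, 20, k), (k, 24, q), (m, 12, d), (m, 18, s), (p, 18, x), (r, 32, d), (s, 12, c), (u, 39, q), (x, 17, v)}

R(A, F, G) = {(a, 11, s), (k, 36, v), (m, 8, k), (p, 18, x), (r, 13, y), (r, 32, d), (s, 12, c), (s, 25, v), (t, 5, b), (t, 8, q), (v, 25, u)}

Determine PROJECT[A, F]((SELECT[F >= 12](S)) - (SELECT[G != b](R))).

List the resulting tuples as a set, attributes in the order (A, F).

σ[F >= 12]: keep tuples satisfying F >= 12 → {(d, 20, k), (k, 24, q), (m, 12, d), (m, 18, s), (p, 18, x), (r, 32, d), (s, 12, c), (u, 39, q), (x, 17, v)}
σ[G != b]: keep tuples satisfying G != b → {(a, 11, s), (k, 36, v), (m, 8, k), (p, 18, x), (r, 13, y), (r, 32, d), (s, 12, c), (s, 25, v), (t, 8, q), (v, 25, u)}
Taking the difference: {(d, 20, k), (k, 24, q), (m, 12, d), (m, 18, s), (u, 39, q), (x, 17, v)}
π_{A, F} gives {(d, 20), (k, 24), (m, 12), (m, 18), (u, 39), (x, 17)}.

{(d, 20), (k, 24), (m, 12), (m, 18), (u, 39), (x, 17)}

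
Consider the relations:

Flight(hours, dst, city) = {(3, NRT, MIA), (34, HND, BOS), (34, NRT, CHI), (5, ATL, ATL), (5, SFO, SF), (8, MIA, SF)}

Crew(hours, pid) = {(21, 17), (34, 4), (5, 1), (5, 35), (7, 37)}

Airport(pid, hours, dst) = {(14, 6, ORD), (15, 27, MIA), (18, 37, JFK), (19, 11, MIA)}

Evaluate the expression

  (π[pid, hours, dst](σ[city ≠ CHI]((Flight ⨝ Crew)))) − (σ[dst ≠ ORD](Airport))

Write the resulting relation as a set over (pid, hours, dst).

Natural join on hours: {(34, HND, BOS, 4), (34, NRT, CHI, 4), (5, ATL, ATL, 1), (5, ATL, ATL, 35), (5, SFO, SF, 1), (5, SFO, SF, 35)}
Apply σ_{city ≠ CHI}; surviving tuples: {(34, HND, BOS, 4), (5, ATL, ATL, 1), (5, ATL, ATL, 35), (5, SFO, SF, 1), (5, SFO, SF, 35)}
Projecting to pid, hours, dst: {(1, 5, ATL), (1, 5, SFO), (35, 5, ATL), (35, 5, SFO), (4, 34, HND)}
Apply σ_{dst ≠ ORD}; surviving tuples: {(15, 27, MIA), (18, 37, JFK), (19, 11, MIA)}
Taking the difference: {(1, 5, ATL), (1, 5, SFO), (35, 5, ATL), (35, 5, SFO), (4, 34, HND)}

{(1, 5, ATL), (1, 5, SFO), (35, 5, ATL), (35, 5, SFO), (4, 34, HND)}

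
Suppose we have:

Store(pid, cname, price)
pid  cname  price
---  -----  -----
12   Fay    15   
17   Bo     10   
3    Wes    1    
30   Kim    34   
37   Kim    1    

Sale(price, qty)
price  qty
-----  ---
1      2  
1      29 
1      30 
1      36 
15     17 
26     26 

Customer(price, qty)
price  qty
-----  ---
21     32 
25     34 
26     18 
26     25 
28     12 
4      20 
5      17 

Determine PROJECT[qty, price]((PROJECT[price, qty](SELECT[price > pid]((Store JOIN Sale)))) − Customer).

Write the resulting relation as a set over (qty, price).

Joining Store and Sale on price yields {(12, Fay, 15, 17), (3, Wes, 1, 2), (3, Wes, 1, 29), (3, Wes, 1, 30), (3, Wes, 1, 36), (37, Kim, 1, 2), (37, Kim, 1, 29), (37, Kim, 1, 30), (37, Kim, 1, 36)}.
σ[price > pid]: keep tuples satisfying price > pid → {(12, Fay, 15, 17)}
π_{price, qty} gives {(15, 17)}.
Difference: {(15, 17)} with {(21, 32), (25, 34), (26, 18), (26, 25), (28, 12), (4, 20), (5, 17)} → {(15, 17)}
π_{qty, price} gives {(17, 15)}.

{(17, 15)}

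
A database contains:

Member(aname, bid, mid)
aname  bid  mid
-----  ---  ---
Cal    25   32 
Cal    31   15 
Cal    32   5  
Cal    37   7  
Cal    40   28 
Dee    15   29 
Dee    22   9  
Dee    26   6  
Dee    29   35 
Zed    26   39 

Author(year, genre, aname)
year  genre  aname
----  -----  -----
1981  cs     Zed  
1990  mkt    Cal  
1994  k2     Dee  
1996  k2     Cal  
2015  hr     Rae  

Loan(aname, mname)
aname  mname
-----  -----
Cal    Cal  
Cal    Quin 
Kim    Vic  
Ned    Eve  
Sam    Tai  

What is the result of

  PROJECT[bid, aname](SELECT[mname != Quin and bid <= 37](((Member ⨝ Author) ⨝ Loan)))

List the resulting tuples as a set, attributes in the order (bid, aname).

Natural join on aname: {(Cal, 25, 32, 1990, mkt), (Cal, 25, 32, 1996, k2), (Cal, 31, 15, 1990, mkt), (Cal, 31, 15, 1996, k2), (Cal, 32, 5, 1990, mkt), (Cal, 32, 5, 1996, k2), (Cal, 37, 7, 1990, mkt), (Cal, 37, 7, 1996, k2), (Cal, 40, 28, 1990, mkt), (Cal, 40, 28, 1996, k2), (Dee, 15, 29, 1994, k2), (Dee, 22, 9, 1994, k2), (Dee, 26, 6, 1994, k2), (Dee, 29, 35, 1994, k2), (Zed, 26, 39, 1981, cs)}
Natural join on aname: {(Cal, 25, 32, 1990, mkt, Cal), (Cal, 25, 32, 1990, mkt, Quin), (Cal, 25, 32, 1996, k2, Cal), (Cal, 25, 32, 1996, k2, Quin), (Cal, 31, 15, 1990, mkt, Cal), (Cal, 31, 15, 1990, mkt, Quin), (Cal, 31, 15, 1996, k2, Cal), (Cal, 31, 15, 1996, k2, Quin), (Cal, 32, 5, 1990, mkt, Cal), (Cal, 32, 5, 1990, mkt, Quin), (Cal, 32, 5, 1996, k2, Cal), (Cal, 32, 5, 1996, k2, Quin), (Cal, 37, 7, 1990, mkt, Cal), (Cal, 37, 7, 1990, mkt, Quin), (Cal, 37, 7, 1996, k2, Cal), (Cal, 37, 7, 1996, k2, Quin), (Cal, 40, 28, 1990, mkt, Cal), (Cal, 40, 28, 1990, mkt, Quin), (Cal, 40, 28, 1996, k2, Cal), (Cal, 40, 28, 1996, k2, Quin)}
Filtering on mname != Quin and bid <= 37 leaves {(Cal, 25, 32, 1990, mkt, Cal), (Cal, 25, 32, 1996, k2, Cal), (Cal, 31, 15, 1990, mkt, Cal), (Cal, 31, 15, 1996, k2, Cal), (Cal, 32, 5, 1990, mkt, Cal), (Cal, 32, 5, 1996, k2, Cal), (Cal, 37, 7, 1990, mkt, Cal), (Cal, 37, 7, 1996, k2, Cal)}.
π[bid, aname]: project onto (bid, aname) (4 duplicate(s) eliminated) → {(25, Cal), (31, Cal), (32, Cal), (37, Cal)}

{(25, Cal), (31, Cal), (32, Cal), (37, Cal)}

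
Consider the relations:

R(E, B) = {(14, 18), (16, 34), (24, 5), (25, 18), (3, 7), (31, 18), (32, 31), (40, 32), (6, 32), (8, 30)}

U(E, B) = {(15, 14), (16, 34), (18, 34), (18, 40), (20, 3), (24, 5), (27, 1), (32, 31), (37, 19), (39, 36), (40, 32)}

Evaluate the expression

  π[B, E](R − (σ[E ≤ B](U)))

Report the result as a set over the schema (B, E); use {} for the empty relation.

{(18, 14), (18, 25), (18, 31), (30, 8), (31, 32), (32, 40), (32, 6), (5, 24), (7, 3)}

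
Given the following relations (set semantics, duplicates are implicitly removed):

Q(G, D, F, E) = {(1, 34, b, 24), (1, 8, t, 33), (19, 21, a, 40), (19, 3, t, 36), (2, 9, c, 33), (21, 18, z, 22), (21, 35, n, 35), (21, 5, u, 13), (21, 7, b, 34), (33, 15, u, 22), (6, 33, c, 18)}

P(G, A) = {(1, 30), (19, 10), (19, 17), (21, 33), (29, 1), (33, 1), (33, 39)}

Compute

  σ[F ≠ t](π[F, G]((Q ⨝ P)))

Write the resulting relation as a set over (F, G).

Natural join on G: {(1, 34, b, 24, 30), (1, 8, t, 33, 30), (19, 21, a, 40, 10), (19, 21, a, 40, 17), (19, 3, t, 36, 10), (19, 3, t, 36, 17), (21, 18, z, 22, 33), (21, 35, n, 35, 33), (21, 5, u, 13, 33), (21, 7, b, 34, 33), (33, 15, u, 22, 1), (33, 15, u, 22, 39)}
Keep only column(s) F, G (3 duplicate(s) eliminated): {(a, 19), (b, 1), (b, 21), (n, 21), (t, 1), (t, 19), (u, 21), (u, 33), (z, 21)}
Selection F ≠ t: {(a, 19), (b, 1), (b, 21), (n, 21), (u, 21), (u, 33), (z, 21)}

{(a, 19), (b, 1), (b, 21), (n, 21), (u, 21), (u, 33), (z, 21)}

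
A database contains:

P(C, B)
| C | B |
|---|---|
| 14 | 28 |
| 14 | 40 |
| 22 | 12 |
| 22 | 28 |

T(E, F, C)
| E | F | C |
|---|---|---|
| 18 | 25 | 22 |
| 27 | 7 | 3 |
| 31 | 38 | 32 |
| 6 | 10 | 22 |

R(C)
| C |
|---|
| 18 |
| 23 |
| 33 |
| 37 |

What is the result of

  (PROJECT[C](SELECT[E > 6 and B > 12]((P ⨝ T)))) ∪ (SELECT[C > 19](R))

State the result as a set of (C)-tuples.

Joining P and T on C yields {(22, 12, 18, 25), (22, 12, 6, 10), (22, 28, 18, 25), (22, 28, 6, 10)}.
Filtering on E > 6 and B > 12 leaves {(22, 28, 18, 25)}.
π[C]: project onto (C) → {22}
Filtering on C > 19 leaves {23, 33, 37}.
Set union of the two operands is {22, 23, 33, 37}.

{22, 23, 33, 37}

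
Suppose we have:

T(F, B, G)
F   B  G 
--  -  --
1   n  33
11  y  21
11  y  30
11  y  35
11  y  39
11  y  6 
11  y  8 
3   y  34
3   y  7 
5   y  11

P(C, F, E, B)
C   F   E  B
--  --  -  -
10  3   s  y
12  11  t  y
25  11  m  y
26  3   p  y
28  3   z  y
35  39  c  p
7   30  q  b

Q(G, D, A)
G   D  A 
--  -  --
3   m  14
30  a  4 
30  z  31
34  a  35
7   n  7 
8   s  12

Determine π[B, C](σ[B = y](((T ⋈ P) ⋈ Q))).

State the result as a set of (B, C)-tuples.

{(y, 10), (y, 12), (y, 25), (y, 26), (y, 28)}

Joining T and P on F, B yields {(11, y, 21, 12, t), (11, y, 21, 25, m), (11, y, 30, 12, t), (11, y, 30, 25, m), (11, y, 35, 12, t), (11, y, 35, 25, m), (11, y, 39, 12, t), (11, y, 39, 25, m), (11, y, 6, 12, t), (11, y, 6, 25, m), (11, y, 8, 12, t), (11, y, 8, 25, m), (3, y, 34, 10, s), (3, y, 34, 26, p), (3, y, 34, 28, z), (3, y, 7, 10, s), (3, y, 7, 26, p), (3, y, 7, 28, z)}.
Joining (T ⋈ P) and Q on G yields {(11, y, 30, 12, t, a, 4), (11, y, 30, 12, t, z, 31), (11, y, 30, 25, m, a, 4), (11, y, 30, 25, m, z, 31), (11, y, 8, 12, t, s, 12), (11, y, 8, 25, m, s, 12), (3, y, 34, 10, s, a, 35), (3, y, 34, 26, p, a, 35), (3, y, 34, 28, z, a, 35), (3, y, 7, 10, s, n, 7), (3, y, 7, 26, p, n, 7), (3, y, 7, 28, z, n, 7)}.
Selection B = y: {(11, y, 30, 12, t, a, 4), (11, y, 30, 12, t, z, 31), (11, y, 30, 25, m, a, 4), (11, y, 30, 25, m, z, 31), (11, y, 8, 12, t, s, 12), (11, y, 8, 25, m, s, 12), (3, y, 34, 10, s, a, 35), (3, y, 34, 26, p, a, 35), (3, y, 34, 28, z, a, 35), (3, y, 7, 10, s, n, 7), (3, y, 7, 26, p, n, 7), (3, y, 7, 28, z, n, 7)}
π_{B, C} gives {(y, 10), (y, 12), (y, 25), (y, 26), (y, 28)} (7 duplicate(s) eliminated).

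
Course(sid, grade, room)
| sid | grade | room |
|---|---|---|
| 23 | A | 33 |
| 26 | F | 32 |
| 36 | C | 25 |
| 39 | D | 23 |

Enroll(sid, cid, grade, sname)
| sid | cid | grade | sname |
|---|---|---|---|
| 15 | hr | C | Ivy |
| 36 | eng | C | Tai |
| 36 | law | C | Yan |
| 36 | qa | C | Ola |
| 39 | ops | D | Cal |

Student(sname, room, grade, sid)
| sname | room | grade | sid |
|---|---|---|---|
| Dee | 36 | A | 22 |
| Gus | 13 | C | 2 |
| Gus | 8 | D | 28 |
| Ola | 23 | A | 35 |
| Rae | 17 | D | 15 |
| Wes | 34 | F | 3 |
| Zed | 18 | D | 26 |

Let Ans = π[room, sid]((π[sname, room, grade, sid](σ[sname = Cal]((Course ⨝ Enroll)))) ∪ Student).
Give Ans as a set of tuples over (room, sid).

Course ⋈ Enroll (natural join on sid, grade): {(36, C, 25, eng, Tai), (36, C, 25, law, Yan), (36, C, 25, qa, Ola), (39, D, 23, ops, Cal)}
Selection sname = Cal: {(39, D, 23, ops, Cal)}
π[sname, room, grade, sid]: project onto (sname, room, grade, sid) → {(Cal, 23, D, 39)}
Union: {(Cal, 23, D, 39)} with {(Dee, 36, A, 22), (Gus, 13, C, 2), (Gus, 8, D, 28), (Ola, 23, A, 35), (Rae, 17, D, 15), (Wes, 34, F, 3), (Zed, 18, D, 26)} → {(Cal, 23, D, 39), (Dee, 36, A, 22), (Gus, 13, C, 2), (Gus, 8, D, 28), (Ola, 23, A, 35), (Rae, 17, D, 15), (Wes, 34, F, 3), (Zed, 18, D, 26)}
π[room, sid]: project onto (room, sid) → {(13, 2), (17, 15), (18, 26), (23, 35), (23, 39), (34, 3), (36, 22), (8, 28)}

{(13, 2), (17, 15), (18, 26), (23, 35), (23, 39), (34, 3), (36, 22), (8, 28)}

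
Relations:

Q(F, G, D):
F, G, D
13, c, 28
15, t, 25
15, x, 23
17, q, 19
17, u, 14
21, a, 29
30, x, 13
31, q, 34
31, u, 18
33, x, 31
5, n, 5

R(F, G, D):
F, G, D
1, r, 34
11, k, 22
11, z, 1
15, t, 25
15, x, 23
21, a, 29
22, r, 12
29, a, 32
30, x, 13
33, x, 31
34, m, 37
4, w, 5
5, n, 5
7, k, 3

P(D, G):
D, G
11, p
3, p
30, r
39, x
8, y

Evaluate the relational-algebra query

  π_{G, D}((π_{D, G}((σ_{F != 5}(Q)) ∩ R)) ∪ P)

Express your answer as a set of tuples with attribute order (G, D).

{(a, 29), (p, 11), (p, 3), (r, 30), (t, 25), (x, 13), (x, 23), (x, 31), (x, 39), (y, 8)}

Filtering on F != 5 leaves {(13, c, 28), (15, t, 25), (15, x, 23), (17, q, 19), (17, u, 14), (21, a, 29), (30, x, 13), (31, q, 34), (31, u, 18), (33, x, 31)}.
Taking the intersection: {(15, t, 25), (15, x, 23), (21, a, 29), (30, x, 13), (33, x, 31)}
Keep only column(s) D, G: {(13, x), (23, x), (25, t), (29, a), (31, x)}
Taking the union: {(11, p), (13, x), (23, x), (25, t), (29, a), (3, p), (30, r), (31, x), (39, x), (8, y)}
Keep only column(s) G, D: {(a, 29), (p, 11), (p, 3), (r, 30), (t, 25), (x, 13), (x, 23), (x, 31), (x, 39), (y, 8)}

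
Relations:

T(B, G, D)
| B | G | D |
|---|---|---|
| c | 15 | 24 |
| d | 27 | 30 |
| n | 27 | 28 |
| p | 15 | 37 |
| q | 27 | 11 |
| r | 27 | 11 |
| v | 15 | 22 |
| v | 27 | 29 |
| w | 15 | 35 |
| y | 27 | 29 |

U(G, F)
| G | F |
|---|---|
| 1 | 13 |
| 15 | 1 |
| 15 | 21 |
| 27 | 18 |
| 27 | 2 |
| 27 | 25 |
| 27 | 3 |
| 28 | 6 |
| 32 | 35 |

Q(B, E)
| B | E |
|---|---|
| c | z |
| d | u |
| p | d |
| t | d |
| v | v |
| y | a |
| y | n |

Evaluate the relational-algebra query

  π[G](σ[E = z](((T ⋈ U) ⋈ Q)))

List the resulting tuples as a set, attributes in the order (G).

Joining T and U on G yields {(c, 15, 24, 1), (c, 15, 24, 21), (d, 27, 30, 18), (d, 27, 30, 2), (d, 27, 30, 25), (d, 27, 30, 3), (n, 27, 28, 18), (n, 27, 28, 2), (n, 27, 28, 25), (n, 27, 28, 3), (p, 15, 37, 1), (p, 15, 37, 21), (q, 27, 11, 18), (q, 27, 11, 2), (q, 27, 11, 25), (q, 27, 11, 3), (r, 27, 11, 18), (r, 27, 11, 2), (r, 27, 11, 25), (r, 27, 11, 3), (v, 15, 22, 1), (v, 15, 22, 21), (v, 27, 29, 18), (v, 27, 29, 2), (v, 27, 29, 25), (v, 27, 29, 3), (w, 15, 35, 1), (w, 15, 35, 21), (y, 27, 29, 18), (y, 27, 29, 2), (y, 27, 29, 25), (y, 27, 29, 3)}.
Joining (T ⋈ U) and Q on B yields {(c, 15, 24, 1, z), (c, 15, 24, 21, z), (d, 27, 30, 18, u), (d, 27, 30, 2, u), (d, 27, 30, 25, u), (d, 27, 30, 3, u), (p, 15, 37, 1, d), (p, 15, 37, 21, d), (v, 15, 22, 1, v), (v, 15, 22, 21, v), (v, 27, 29, 18, v), (v, 27, 29, 2, v), (v, 27, 29, 25, v), (v, 27, 29, 3, v), (y, 27, 29, 18, a), (y, 27, 29, 18, n), (y, 27, 29, 2, a), (y, 27, 29, 2, n), (y, 27, 29, 25, a), (y, 27, 29, 25, n), (y, 27, 29, 3, a), (y, 27, 29, 3, n)}.
σ[E = z]: keep tuples satisfying E = z → {(c, 15, 24, 1, z), (c, 15, 24, 21, z)}
π_{G} gives {15} (1 duplicate(s) eliminated).

{15}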